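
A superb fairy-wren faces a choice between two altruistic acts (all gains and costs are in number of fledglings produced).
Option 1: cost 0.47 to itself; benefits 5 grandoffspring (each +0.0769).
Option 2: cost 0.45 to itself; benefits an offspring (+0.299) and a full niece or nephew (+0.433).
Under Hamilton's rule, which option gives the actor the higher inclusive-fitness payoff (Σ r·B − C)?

Option 1: r to a grandoffspring = 0.25.
Option 1: Σ r·B − C = (5·0.25·0.0769) − 0.47 = -0.373875.
Option 2: r to an offspring = 0.5.
Option 2: r to a full niece or nephew = 0.25.
Option 2: Σ r·B − C = (1·0.5·0.299 + 1·0.25·0.433) − 0.45 = -0.19225.
Option 2 has the higher net inclusive-fitness payoff.

Option 2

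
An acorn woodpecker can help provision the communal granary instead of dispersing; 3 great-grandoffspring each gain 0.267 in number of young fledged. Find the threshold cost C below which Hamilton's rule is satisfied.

0.100125

r to a great-grandoffspring = 1/8 (three parent–offspring links: r = (1/2)^3 = 1/8).
Hamilton's rule: n·r·B > C, so the trait is favored while C < n·r·B = 3·0.125·0.267 = 0.100125.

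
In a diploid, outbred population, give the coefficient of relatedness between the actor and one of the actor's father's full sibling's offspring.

Each parent–offspring link contributes a factor of 1/2, and independent paths through distinct common ancestors add.
First cousins share one grandparent pair — two paths of length 4: r = 2·(1/2)^4 = 1/8.

0.125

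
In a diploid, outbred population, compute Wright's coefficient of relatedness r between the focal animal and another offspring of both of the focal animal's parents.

0.5

Each parent–offspring link contributes a factor of 1/2, and independent paths through distinct common ancestors add.
Full sibs share both parents — two paths of length 2: r = 2·(1/2)^2 = 1/2.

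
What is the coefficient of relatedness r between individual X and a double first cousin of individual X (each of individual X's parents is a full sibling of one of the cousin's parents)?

0.25

Each parent–offspring link contributes a factor of 1/2, and independent paths through distinct common ancestors add.
Double first cousins share both grandparent pairs — four paths of length 4: r = 4·(1/2)^4 = 1/4.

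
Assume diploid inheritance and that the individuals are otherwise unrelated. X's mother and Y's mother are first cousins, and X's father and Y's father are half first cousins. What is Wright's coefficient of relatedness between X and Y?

Independent pedigree routes through distinct common ancestors add.
X and Y are related in two ways: second cousins through their mothers (r = 1/32) and half second cousins through their fathers (r = 1/64).
r = 1/32 + 1/64 = 0.046875.

0.046875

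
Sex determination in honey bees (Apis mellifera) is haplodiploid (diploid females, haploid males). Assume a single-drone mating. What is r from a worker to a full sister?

Haplodiploid full sisters inherit their father's entire haploid genome identically (contributing 1/2) and on average half of their mother's contribution (1/2 · 1/2 = 1/4); r = 1/2 + 1/4 = 3/4.

0.75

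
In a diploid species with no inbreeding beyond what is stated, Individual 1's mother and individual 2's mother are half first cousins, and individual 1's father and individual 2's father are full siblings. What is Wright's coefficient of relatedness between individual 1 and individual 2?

Independent pedigree routes through distinct common ancestors add.
Individual 1 and individual 2 are related in two ways: half second cousins through their mothers (r = 1/64) and first cousins through their fathers (r = 1/8).
r = 1/64 + 1/8 = 9/64 = 0.140625.

0.140625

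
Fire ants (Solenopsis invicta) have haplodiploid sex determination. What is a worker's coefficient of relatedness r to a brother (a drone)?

0.25

Her haploid brother carries none of their father's genes and a random half of their mother's genome; that half matches the maternal half of her own genome with probability 1/2: r = 1/2 · 1/2 = 1/4.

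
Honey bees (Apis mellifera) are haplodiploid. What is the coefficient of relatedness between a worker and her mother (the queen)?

One meiotic link between diploid queen and diploid daughter: r = 1/2.

0.5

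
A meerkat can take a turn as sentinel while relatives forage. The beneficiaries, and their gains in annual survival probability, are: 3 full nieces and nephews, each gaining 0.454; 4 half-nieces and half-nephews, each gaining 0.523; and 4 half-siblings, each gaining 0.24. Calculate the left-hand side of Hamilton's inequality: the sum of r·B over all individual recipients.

0.842

r to a full niece or nephew = 1/4 (full aunt/uncle↔niece/nephew: two paths of length 3 through the shared grandparent pair: r = 2·(1/2)^3 = 1/4).
r to a half-niece or half-nephew = 1/8 (half-aunt/uncle↔niece/nephew: one path of length 3: r = (1/2)^3 = 1/8).
r to a half-sibling = 1/4 (half-sibs share one parent — one path of length 2: r = (1/2)^2 = 1/4).
Summing one r·B term per recipient: 3·0.25·0.454 + 4·0.125·0.523 + 4·0.25·0.24 = 0.842.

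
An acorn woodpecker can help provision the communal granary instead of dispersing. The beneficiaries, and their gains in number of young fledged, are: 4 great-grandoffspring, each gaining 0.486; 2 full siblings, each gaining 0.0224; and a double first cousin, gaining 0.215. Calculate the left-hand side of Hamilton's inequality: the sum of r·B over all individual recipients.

r to a great-grandoffspring = 0.125 (three parent–offspring links: r = (1/2)^3 = 1/8).
r to a full sibling = 1/2 (full sibs share both parents — two paths of length 2: r = 2·(1/2)^2 = 1/2).
r to a double first cousin = 0.25 (double first cousins share both grandparent pairs — four paths of length 4: r = 4·(1/2)^4 = 1/4).
Summing one r·B term per recipient: 4·0.125·0.486 + 2·0.5·0.0224 + 1·0.25·0.215 = 0.31915.

0.31915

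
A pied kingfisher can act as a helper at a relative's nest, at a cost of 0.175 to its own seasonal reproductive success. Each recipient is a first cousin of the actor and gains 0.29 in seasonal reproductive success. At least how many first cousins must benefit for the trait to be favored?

r to a first cousin = 0.125 (first cousins share one grandparent pair — two paths of length 4: r = 2·(1/2)^4 = 1/8).
Hamilton's rule: n·r·B > C  ⇒  n > C/(r·B) = 0.175/(0.125·0.29) = 4.828.
The smallest integer exceeding 4.828 is 5.

5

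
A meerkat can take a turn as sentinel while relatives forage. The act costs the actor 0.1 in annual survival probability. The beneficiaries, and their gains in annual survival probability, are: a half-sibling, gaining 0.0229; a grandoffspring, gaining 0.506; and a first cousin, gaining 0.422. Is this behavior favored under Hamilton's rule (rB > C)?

Hamilton's rule: the trait is favored when the sum of r·B over every recipient exceeds the actor's cost C.
r to a half-sibling = 1/4 (half-sibs share one parent — one path of length 2: r = (1/2)^2 = 1/4).
r to a grandoffspring = 0.25 (two parent–offspring links: r = (1/2)^2 = 1/4).
r to a first cousin = 0.125 (first cousins share one grandparent pair — two paths of length 4: r = 2·(1/2)^4 = 1/8).
Summing one r·B term per recipient: 1·0.25·0.0229 + 1·0.25·0.506 + 1·0.125·0.422 = 0.184975.
0.184975 > 0.1: the indirect benefit exceeds the cost.

Yes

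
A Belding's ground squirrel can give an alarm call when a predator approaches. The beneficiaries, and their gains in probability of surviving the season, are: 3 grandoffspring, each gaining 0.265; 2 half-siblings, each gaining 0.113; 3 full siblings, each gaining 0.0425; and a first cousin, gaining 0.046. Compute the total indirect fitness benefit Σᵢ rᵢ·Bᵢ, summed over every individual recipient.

0.32475

r to a grandoffspring = 0.25 (two parent–offspring links: r = (1/2)^2 = 1/4).
r to a half-sibling = 1/4 (half-sibs share one parent — one path of length 2: r = (1/2)^2 = 1/4).
r to a full sibling = 1/2 (full sibs share both parents — two paths of length 2: r = 2·(1/2)^2 = 1/2).
r to a first cousin = 1/8 (first cousins share one grandparent pair — two paths of length 4: r = 2·(1/2)^4 = 1/8).
Summing one r·B term per recipient: 3·0.25·0.265 + 2·0.25·0.113 + 3·0.5·0.0425 + 1·0.125·0.046 = 0.32475.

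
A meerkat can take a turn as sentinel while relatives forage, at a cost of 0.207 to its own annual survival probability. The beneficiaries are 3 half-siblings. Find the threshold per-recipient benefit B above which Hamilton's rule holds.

0.276

r to a half-sibling = 1/4 (half-sibs share one parent — one path of length 2: r = (1/2)^2 = 1/4).
Hamilton's rule with n recipients of equal r: n·r·B > C, so B > C/(n·r) = 0.207/(3·0.25) = 0.276.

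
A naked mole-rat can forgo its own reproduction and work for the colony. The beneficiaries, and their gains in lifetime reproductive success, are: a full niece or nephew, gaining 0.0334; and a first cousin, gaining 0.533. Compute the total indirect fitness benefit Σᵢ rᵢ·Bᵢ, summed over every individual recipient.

r to a full niece or nephew = 1/4 (full aunt/uncle↔niece/nephew: two paths of length 3 through the shared grandparent pair: r = 2·(1/2)^3 = 1/4).
r to a first cousin = 0.125 (first cousins share one grandparent pair — two paths of length 4: r = 2·(1/2)^4 = 1/8).
Summing one r·B term per recipient: 1·0.25·0.0334 + 1·0.125·0.533 = 0.074975.

0.074975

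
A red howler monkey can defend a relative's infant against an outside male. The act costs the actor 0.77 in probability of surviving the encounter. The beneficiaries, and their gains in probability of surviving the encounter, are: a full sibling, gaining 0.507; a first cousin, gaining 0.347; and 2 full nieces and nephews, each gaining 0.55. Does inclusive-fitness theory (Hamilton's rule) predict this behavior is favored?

Hamilton's rule: the trait is favored when the sum of r·B over every recipient exceeds the actor's cost C.
r to a full sibling = 1/2 (full sibs share both parents — two paths of length 2: r = 2·(1/2)^2 = 1/2).
r to a first cousin = 0.125 (first cousins share one grandparent pair — two paths of length 4: r = 2·(1/2)^4 = 1/8).
r to a full niece or nephew = 1/4 (full aunt/uncle↔niece/nephew: two paths of length 3 through the shared grandparent pair: r = 2·(1/2)^3 = 1/4).
Summing one r·B term per recipient: 1·0.5·0.507 + 1·0.125·0.347 + 2·0.25·0.55 = 0.571875.
0.571875 < 0.77: the indirect benefit is less than the cost.

No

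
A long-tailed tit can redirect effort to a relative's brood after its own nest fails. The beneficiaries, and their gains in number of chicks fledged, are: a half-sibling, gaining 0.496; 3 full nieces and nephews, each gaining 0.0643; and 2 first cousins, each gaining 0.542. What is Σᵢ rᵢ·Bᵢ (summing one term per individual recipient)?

0.307725

r to a half-sibling = 1/4 (half-sibs share one parent — one path of length 2: r = (1/2)^2 = 1/4).
r to a full niece or nephew = 1/4 (full aunt/uncle↔niece/nephew: two paths of length 3 through the shared grandparent pair: r = 2·(1/2)^3 = 1/4).
r to a first cousin = 1/8 (first cousins share one grandparent pair — two paths of length 4: r = 2·(1/2)^4 = 1/8).
Summing one r·B term per recipient: 1·0.25·0.496 + 3·0.25·0.0643 + 2·0.125·0.542 = 0.307725.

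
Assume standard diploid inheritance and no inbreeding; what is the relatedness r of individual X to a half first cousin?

0.0625

Each parent–offspring link contributes a factor of 1/2, and independent paths through distinct common ancestors add.
Half first cousins share one grandparent — one path of length 4: r = (1/2)^4 = 1/16.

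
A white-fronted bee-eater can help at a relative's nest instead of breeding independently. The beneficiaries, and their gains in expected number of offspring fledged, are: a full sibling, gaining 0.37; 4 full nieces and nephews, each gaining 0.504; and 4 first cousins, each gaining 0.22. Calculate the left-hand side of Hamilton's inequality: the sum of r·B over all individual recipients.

0.799

r to a full sibling = 1/2 (full sibs share both parents — two paths of length 2: r = 2·(1/2)^2 = 1/2).
r to a full niece or nephew = 0.25 (full aunt/uncle↔niece/nephew: two paths of length 3 through the shared grandparent pair: r = 2·(1/2)^3 = 1/4).
r to a first cousin = 1/8 (first cousins share one grandparent pair — two paths of length 4: r = 2·(1/2)^4 = 1/8).
Summing one r·B term per recipient: 1·0.5·0.37 + 4·0.25·0.504 + 4·0.125·0.22 = 0.799.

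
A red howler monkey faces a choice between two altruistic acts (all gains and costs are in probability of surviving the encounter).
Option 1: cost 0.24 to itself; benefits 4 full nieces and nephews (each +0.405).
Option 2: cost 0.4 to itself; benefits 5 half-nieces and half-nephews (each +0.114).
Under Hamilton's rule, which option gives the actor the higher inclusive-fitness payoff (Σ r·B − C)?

Option 1: r to a full niece or nephew = 0.25.
Option 1: Σ r·B − C = (4·0.25·0.405) − 0.24 = 0.165.
Option 2: r to a half-niece or half-nephew = 0.125.
Option 2: Σ r·B − C = (5·0.125·0.114) − 0.4 = -0.32875.
Option 1 has the higher net inclusive-fitness payoff.

Option 1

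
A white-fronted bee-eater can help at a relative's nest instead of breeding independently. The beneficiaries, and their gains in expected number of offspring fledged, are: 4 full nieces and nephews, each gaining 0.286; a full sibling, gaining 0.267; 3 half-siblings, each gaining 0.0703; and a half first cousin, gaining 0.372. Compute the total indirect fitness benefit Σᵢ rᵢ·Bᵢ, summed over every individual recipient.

0.495475

r to a full niece or nephew = 1/4 (full aunt/uncle↔niece/nephew: two paths of length 3 through the shared grandparent pair: r = 2·(1/2)^3 = 1/4).
r to a full sibling = 0.5 (full sibs share both parents — two paths of length 2: r = 2·(1/2)^2 = 1/2).
r to a half-sibling = 1/4 (half-sibs share one parent — one path of length 2: r = (1/2)^2 = 1/4).
r to a half first cousin = 1/16 (half first cousins share one grandparent — one path of length 4: r = (1/2)^4 = 1/16).
Summing one r·B term per recipient: 4·0.25·0.286 + 1·0.5·0.267 + 3·0.25·0.0703 + 1·0.0625·0.372 = 0.495475.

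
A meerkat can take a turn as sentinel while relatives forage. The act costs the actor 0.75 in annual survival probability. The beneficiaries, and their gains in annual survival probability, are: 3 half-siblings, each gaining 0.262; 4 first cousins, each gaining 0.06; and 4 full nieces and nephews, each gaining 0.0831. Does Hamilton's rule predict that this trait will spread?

No

Hamilton's rule: the trait is favored when the sum of r·B over every recipient exceeds the actor's cost C.
r to a half-sibling = 1/4 (half-sibs share one parent — one path of length 2: r = (1/2)^2 = 1/4).
r to a first cousin = 1/8 (first cousins share one grandparent pair — two paths of length 4: r = 2·(1/2)^4 = 1/8).
r to a full niece or nephew = 1/4 (full aunt/uncle↔niece/nephew: two paths of length 3 through the shared grandparent pair: r = 2·(1/2)^3 = 1/4).
Summing one r·B term per recipient: 3·0.25·0.262 + 4·0.125·0.06 + 4·0.25·0.0831 = 0.3096.
0.3096 < 0.75: the indirect benefit is less than the cost.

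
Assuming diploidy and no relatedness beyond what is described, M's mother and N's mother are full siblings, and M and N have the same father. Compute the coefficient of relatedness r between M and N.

0.375

Relatedness sums over independent paths through distinct common ancestors.
M and N are related in two ways: first cousins through their mothers (r = 1/8) and half-sibs through their shared father (r = 1/4).
r = 1/8 + 1/4 = 0.375.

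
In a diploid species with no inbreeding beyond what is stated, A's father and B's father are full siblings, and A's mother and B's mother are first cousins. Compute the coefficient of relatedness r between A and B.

Relatedness sums over independent paths through distinct common ancestors.
A and B are related in two ways: first cousins through their fathers (r = 1/8) and second cousins through their mothers (r = 1/32).
r = 1/8 + 1/32 = 5/32 = 0.15625.

0.15625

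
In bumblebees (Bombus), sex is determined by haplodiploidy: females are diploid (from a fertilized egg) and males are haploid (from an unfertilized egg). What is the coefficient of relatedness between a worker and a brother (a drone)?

Her haploid brother carries none of their father's genes and a random half of their mother's genome; that half matches the maternal half of her own genome with probability 1/2: r = 1/2 · 1/2 = 1/4.

0.25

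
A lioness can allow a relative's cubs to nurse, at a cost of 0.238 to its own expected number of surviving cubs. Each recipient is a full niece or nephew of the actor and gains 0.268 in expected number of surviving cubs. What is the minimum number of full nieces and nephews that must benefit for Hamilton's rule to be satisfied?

4

r to a full niece or nephew = 1/4 (full aunt/uncle↔niece/nephew: two paths of length 3 through the shared grandparent pair: r = 2·(1/2)^3 = 1/4).
Hamilton's rule: n·r·B > C  ⇒  n > C/(r·B) = 0.238/(0.25·0.268) = 3.552.
The smallest integer exceeding 3.552 is 4.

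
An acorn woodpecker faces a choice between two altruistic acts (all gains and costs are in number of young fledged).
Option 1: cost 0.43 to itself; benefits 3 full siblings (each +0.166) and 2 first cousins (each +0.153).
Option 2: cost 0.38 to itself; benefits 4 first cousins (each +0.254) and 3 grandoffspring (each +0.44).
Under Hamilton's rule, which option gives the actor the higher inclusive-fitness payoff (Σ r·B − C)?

Option 2

Option 1: r to a full sibling = 0.5.
Option 1: r to a first cousin = 0.125.
Option 1: Σ r·B − C = (3·0.5·0.166 + 2·0.125·0.153) − 0.43 = -0.14275.
Option 2: r to a first cousin = 0.125.
Option 2: r to a grandoffspring = 0.25.
Option 2: Σ r·B − C = (4·0.125·0.254 + 3·0.25·0.44) − 0.38 = 0.077.
Option 2 has the higher net inclusive-fitness payoff.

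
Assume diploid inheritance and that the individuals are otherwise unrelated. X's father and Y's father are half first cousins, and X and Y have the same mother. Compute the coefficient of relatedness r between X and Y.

Wright's path rule: contributions from independent ancestry routes add.
X and Y are related in two ways: half second cousins through their fathers (r = 1/64) and half-sibs through their shared mother (r = 1/4).
r = 1/64 + 1/4 = 0.265625.

0.265625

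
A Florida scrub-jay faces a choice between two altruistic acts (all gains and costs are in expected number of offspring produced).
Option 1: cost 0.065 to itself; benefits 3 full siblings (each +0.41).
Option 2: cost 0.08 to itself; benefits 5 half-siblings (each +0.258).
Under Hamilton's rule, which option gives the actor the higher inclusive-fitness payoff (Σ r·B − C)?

Option 1: r to a full sibling = 0.5.
Option 1: Σ r·B − C = (3·0.5·0.41) − 0.065 = 0.55.
Option 2: r to a half-sibling = 0.25.
Option 2: Σ r·B − C = (5·0.25·0.258) − 0.08 = 0.2425.
Option 1 has the higher net inclusive-fitness payoff.

Option 1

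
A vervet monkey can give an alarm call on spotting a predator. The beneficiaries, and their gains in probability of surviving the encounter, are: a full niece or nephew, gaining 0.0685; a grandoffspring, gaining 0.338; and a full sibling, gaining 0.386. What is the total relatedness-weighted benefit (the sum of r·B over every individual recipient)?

0.294625

r to a full niece or nephew = 1/4 (full aunt/uncle↔niece/nephew: two paths of length 3 through the shared grandparent pair: r = 2·(1/2)^3 = 1/4).
r to a grandoffspring = 1/4 (two parent–offspring links: r = (1/2)^2 = 1/4).
r to a full sibling = 0.5 (full sibs share both parents — two paths of length 2: r = 2·(1/2)^2 = 1/2).
Summing one r·B term per recipient: 1·0.25·0.0685 + 1·0.25·0.338 + 1·0.5·0.386 = 0.294625.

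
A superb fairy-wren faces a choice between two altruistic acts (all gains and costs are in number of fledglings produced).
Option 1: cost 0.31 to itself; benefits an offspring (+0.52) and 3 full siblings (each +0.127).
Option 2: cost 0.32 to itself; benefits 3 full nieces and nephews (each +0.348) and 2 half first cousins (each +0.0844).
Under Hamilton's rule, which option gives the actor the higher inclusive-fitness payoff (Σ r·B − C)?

Option 1: r to an offspring = 0.5.
Option 1: r to a full sibling = 0.5.
Option 1: Σ r·B − C = (1·0.5·0.52 + 3·0.5·0.127) − 0.31 = 0.1405.
Option 2: r to a full niece or nephew = 0.25.
Option 2: r to a half first cousin = 0.0625.
Option 2: Σ r·B − C = (3·0.25·0.348 + 2·0.0625·0.0844) − 0.32 = -0.04845.
Option 1 has the higher net inclusive-fitness payoff.

Option 1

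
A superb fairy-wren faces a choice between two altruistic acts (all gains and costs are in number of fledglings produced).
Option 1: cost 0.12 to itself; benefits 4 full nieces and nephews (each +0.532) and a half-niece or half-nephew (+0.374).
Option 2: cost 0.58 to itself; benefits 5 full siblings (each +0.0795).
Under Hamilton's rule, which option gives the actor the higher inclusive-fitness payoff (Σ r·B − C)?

Option 1: r to a full niece or nephew = 0.25.
Option 1: r to a half-niece or half-nephew = 0.125.
Option 1: Σ r·B − C = (4·0.25·0.532 + 1·0.125·0.374) − 0.12 = 0.45875.
Option 2: r to a full sibling = 0.5.
Option 2: Σ r·B − C = (5·0.5·0.0795) − 0.58 = -0.38125.
Option 1 has the higher net inclusive-fitness payoff.

Option 1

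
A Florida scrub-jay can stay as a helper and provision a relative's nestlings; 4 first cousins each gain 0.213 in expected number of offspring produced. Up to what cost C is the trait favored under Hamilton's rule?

0.1065

r to a first cousin = 0.125 (first cousins share one grandparent pair — two paths of length 4: r = 2·(1/2)^4 = 1/8).
Hamilton's rule: n·r·B > C, so the trait is favored while C < n·r·B = 4·0.125·0.213 = 0.1065.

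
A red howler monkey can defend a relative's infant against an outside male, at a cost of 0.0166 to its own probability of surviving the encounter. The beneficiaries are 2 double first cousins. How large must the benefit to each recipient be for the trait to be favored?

0.0332

r to a double first cousin = 0.25 (double first cousins share both grandparent pairs — four paths of length 4: r = 4·(1/2)^4 = 1/4).
Hamilton's rule with n recipients of equal r: n·r·B > C, so B > C/(n·r) = 0.0166/(2·0.25) = 0.0332.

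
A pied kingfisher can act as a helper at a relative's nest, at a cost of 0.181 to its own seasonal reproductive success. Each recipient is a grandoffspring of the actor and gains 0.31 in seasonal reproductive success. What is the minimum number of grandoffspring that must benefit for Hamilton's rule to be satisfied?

3

r to a grandoffspring = 0.25 (two parent–offspring links: r = (1/2)^2 = 1/4).
Hamilton's rule: n·r·B > C  ⇒  n > C/(r·B) = 0.181/(0.25·0.31) = 2.335.
The smallest integer exceeding 2.335 is 3.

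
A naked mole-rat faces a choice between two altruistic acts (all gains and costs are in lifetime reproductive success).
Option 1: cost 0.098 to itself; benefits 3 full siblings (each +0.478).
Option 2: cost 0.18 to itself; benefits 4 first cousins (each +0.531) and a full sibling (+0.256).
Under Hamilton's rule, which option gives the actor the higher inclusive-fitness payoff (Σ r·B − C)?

Option 1: r to a full sibling = 0.5.
Option 1: Σ r·B − C = (3·0.5·0.478) − 0.098 = 0.619.
Option 2: r to a first cousin = 0.125.
Option 2: r to a full sibling = 0.5.
Option 2: Σ r·B − C = (4·0.125·0.531 + 1·0.5·0.256) − 0.18 = 0.2135.
Option 1 has the higher net inclusive-fitness payoff.

Option 1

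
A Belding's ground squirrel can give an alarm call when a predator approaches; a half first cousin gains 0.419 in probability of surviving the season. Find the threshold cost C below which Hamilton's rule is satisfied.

r to a half first cousin = 0.0625 (half first cousins share one grandparent — one path of length 4: r = (1/2)^4 = 1/16).
Hamilton's rule: n·r·B > C, so the trait is favored while C < n·r·B = 1·0.0625·0.419 = 0.0261875.

0.0261875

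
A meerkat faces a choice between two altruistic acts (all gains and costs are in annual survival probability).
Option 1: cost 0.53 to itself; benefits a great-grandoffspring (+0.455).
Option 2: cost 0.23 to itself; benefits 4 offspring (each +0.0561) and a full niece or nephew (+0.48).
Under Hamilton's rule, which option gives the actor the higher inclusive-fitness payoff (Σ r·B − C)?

Option 2

Option 1: r to a great-grandoffspring = 0.125.
Option 1: Σ r·B − C = (1·0.125·0.455) − 0.53 = -0.473125.
Option 2: r to an offspring = 0.5.
Option 2: r to a full niece or nephew = 0.25.
Option 2: Σ r·B − C = (4·0.5·0.0561 + 1·0.25·0.48) − 0.23 = 0.0022.
Option 2 has the higher net inclusive-fitness payoff.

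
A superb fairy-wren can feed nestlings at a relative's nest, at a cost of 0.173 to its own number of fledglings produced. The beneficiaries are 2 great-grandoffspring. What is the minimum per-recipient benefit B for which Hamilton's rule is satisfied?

r to a great-grandoffspring = 1/8 (three parent–offspring links: r = (1/2)^3 = 1/8).
Hamilton's rule with n recipients of equal r: n·r·B > C, so B > C/(n·r) = 0.173/(2·0.125) = 0.692.

0.692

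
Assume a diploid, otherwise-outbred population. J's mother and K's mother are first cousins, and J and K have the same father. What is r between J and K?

0.28125

With two independent routes of shared ancestry, r is the sum of the two contributions.
J and K are related in two ways: second cousins through their mothers (r = 1/32) and half-sibs through their shared father (r = 1/4).
r = 1/32 + 1/4 = 9/32 = 0.28125.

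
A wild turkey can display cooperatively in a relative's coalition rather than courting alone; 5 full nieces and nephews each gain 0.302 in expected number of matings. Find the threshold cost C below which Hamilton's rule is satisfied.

r to a full niece or nephew = 0.25 (full aunt/uncle↔niece/nephew: two paths of length 3 through the shared grandparent pair: r = 2·(1/2)^3 = 1/4).
Hamilton's rule: n·r·B > C, so the trait is favored while C < n·r·B = 5·0.25·0.302 = 0.3775.

0.3775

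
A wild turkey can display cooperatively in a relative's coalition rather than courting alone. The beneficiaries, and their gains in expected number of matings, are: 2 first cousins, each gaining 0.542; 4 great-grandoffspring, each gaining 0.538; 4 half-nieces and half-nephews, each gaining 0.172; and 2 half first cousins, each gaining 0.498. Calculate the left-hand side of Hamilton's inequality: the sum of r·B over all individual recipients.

0.55275

r to a first cousin = 0.125 (first cousins share one grandparent pair — two paths of length 4: r = 2·(1/2)^4 = 1/8).
r to a great-grandoffspring = 0.125 (three parent–offspring links: r = (1/2)^3 = 1/8).
r to a half-niece or half-nephew = 1/8 (half-aunt/uncle↔niece/nephew: one path of length 3: r = (1/2)^3 = 1/8).
r to a half first cousin = 0.0625 (half first cousins share one grandparent — one path of length 4: r = (1/2)^4 = 1/16).
Summing one r·B term per recipient: 2·0.125·0.542 + 4·0.125·0.538 + 4·0.125·0.172 + 2·0.0625·0.498 = 0.55275.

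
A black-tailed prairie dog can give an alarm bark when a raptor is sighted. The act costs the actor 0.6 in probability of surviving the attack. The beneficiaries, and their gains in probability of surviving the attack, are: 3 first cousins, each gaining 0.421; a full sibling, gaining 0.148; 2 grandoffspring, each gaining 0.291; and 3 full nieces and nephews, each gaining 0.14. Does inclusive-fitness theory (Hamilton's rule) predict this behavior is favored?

No

Hamilton's rule: the trait is favored when the sum of r·B over every recipient exceeds the actor's cost C.
r to a first cousin = 1/8 (first cousins share one grandparent pair — two paths of length 4: r = 2·(1/2)^4 = 1/8).
r to a full sibling = 0.5 (full sibs share both parents — two paths of length 2: r = 2·(1/2)^2 = 1/2).
r to a grandoffspring = 0.25 (two parent–offspring links: r = (1/2)^2 = 1/4).
r to a full niece or nephew = 1/4 (full aunt/uncle↔niece/nephew: two paths of length 3 through the shared grandparent pair: r = 2·(1/2)^3 = 1/4).
Summing one r·B term per recipient: 3·0.125·0.421 + 1·0.5·0.148 + 2·0.25·0.291 + 3·0.25·0.14 = 0.482375.
0.482375 < 0.6: the indirect benefit is less than the cost.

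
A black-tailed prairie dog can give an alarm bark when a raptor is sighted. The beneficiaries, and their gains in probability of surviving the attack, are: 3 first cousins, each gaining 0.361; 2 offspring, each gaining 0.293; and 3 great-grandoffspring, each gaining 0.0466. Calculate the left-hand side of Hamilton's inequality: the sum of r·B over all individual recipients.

r to a first cousin = 1/8 (first cousins share one grandparent pair — two paths of length 4: r = 2·(1/2)^4 = 1/8).
r to an offspring = 1/2 (one parent–offspring link: r = (1/2)^1 = 1/2).
r to a great-grandoffspring = 1/8 (three parent–offspring links: r = (1/2)^3 = 1/8).
Summing one r·B term per recipient: 3·0.125·0.361 + 2·0.5·0.293 + 3·0.125·0.0466 = 0.44585.

0.44585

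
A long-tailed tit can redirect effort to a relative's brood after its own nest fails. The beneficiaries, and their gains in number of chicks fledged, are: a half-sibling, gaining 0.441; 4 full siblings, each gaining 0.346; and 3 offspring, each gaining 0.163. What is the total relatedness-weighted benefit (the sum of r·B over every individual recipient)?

r to a half-sibling = 0.25 (half-sibs share one parent — one path of length 2: r = (1/2)^2 = 1/4).
r to a full sibling = 1/2 (full sibs share both parents — two paths of length 2: r = 2·(1/2)^2 = 1/2).
r to an offspring = 1/2 (one parent–offspring link: r = (1/2)^1 = 1/2).
Summing one r·B term per recipient: 1·0.25·0.441 + 4·0.5·0.346 + 3·0.5·0.163 = 1.04675.

1.04675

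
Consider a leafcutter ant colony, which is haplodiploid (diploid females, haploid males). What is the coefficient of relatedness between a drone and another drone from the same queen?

Haploid brothers each carry a random half of the queen's diploid genome, so on average they share half: r = 1/2.

0.5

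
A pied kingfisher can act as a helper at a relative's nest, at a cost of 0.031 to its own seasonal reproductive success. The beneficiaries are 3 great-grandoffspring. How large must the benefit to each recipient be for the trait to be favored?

0.0827

r to a great-grandoffspring = 0.125 (three parent–offspring links: r = (1/2)^3 = 1/8).
Hamilton's rule with n recipients of equal r: n·r·B > C, so B > C/(n·r) = 0.031/(3·0.125) = 0.0827.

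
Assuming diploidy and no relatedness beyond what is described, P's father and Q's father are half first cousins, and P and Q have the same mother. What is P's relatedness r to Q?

Relatedness sums over independent paths through distinct common ancestors.
P and Q are related in two ways: half second cousins through their fathers (r = 1/64) and half-sibs through their shared mother (r = 1/4).
r = 1/64 + 1/4 = 0.265625.

0.265625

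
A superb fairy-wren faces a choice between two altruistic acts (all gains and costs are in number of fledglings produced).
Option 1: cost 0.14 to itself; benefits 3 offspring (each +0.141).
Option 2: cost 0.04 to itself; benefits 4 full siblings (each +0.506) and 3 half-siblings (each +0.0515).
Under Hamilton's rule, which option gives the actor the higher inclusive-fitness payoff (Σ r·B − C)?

Option 2

Option 1: r to an offspring = 0.5.
Option 1: Σ r·B − C = (3·0.5·0.141) − 0.14 = 0.0715.
Option 2: r to a full sibling = 0.5.
Option 2: r to a half-sibling = 0.25.
Option 2: Σ r·B − C = (4·0.5·0.506 + 3·0.25·0.0515) − 0.04 = 1.010625.
Option 2 has the higher net inclusive-fitness payoff.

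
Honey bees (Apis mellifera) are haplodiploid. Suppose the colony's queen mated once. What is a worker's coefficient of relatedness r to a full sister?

0.75

Haplodiploid full sisters inherit their father's entire haploid genome identically (contributing 1/2) and on average half of their mother's contribution (1/2 · 1/2 = 1/4); r = 1/2 + 1/4 = 3/4.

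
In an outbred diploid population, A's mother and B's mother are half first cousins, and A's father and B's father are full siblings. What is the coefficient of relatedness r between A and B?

Relatedness sums over independent paths through distinct common ancestors.
A and B are related in two ways: half second cousins through their mothers (r = 1/64) and first cousins through their fathers (r = 1/8).
r = 1/64 + 1/8 = 0.140625.

0.140625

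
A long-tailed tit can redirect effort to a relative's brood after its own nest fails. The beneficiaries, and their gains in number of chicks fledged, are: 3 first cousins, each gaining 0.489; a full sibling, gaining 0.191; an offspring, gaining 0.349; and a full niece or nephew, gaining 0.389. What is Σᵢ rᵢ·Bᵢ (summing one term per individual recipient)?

0.550625

r to a first cousin = 0.125 (first cousins share one grandparent pair — two paths of length 4: r = 2·(1/2)^4 = 1/8).
r to a full sibling = 1/2 (full sibs share both parents — two paths of length 2: r = 2·(1/2)^2 = 1/2).
r to an offspring = 0.5 (one parent–offspring link: r = (1/2)^1 = 1/2).
r to a full niece or nephew = 1/4 (full aunt/uncle↔niece/nephew: two paths of length 3 through the shared grandparent pair: r = 2·(1/2)^3 = 1/4).
Summing one r·B term per recipient: 3·0.125·0.489 + 1·0.5·0.191 + 1·0.5·0.349 + 1·0.25·0.389 = 0.550625.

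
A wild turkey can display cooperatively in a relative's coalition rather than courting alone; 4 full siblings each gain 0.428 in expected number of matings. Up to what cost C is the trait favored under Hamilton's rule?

r to a full sibling = 1/2 (full sibs share both parents — two paths of length 2: r = 2·(1/2)^2 = 1/2).
Hamilton's rule: n·r·B > C, so the trait is favored while C < n·r·B = 4·0.5·0.428 = 0.856.

0.856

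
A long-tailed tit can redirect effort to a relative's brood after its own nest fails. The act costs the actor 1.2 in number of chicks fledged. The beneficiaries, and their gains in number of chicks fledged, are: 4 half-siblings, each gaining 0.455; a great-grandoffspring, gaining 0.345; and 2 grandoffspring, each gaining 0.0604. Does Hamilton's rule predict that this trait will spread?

Hamilton's rule: the trait is favored when the sum of r·B over every recipient exceeds the actor's cost C.
r to a half-sibling = 1/4 (half-sibs share one parent — one path of length 2: r = (1/2)^2 = 1/4).
r to a great-grandoffspring = 1/8 (three parent–offspring links: r = (1/2)^3 = 1/8).
r to a grandoffspring = 1/4 (two parent–offspring links: r = (1/2)^2 = 1/4).
Summing one r·B term per recipient: 4·0.25·0.455 + 1·0.125·0.345 + 2·0.25·0.0604 = 0.528325.
0.528325 < 1.2: the indirect benefit is less than the cost.

No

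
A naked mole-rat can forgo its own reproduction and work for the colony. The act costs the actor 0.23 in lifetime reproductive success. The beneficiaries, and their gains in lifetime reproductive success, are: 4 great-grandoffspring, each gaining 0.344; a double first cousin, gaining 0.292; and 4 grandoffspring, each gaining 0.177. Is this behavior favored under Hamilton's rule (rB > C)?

Yes

Hamilton's rule: the trait is favored when the sum of r·B over every recipient exceeds the actor's cost C.
r to a great-grandoffspring = 1/8 (three parent–offspring links: r = (1/2)^3 = 1/8).
r to a double first cousin = 0.25 (double first cousins share both grandparent pairs — four paths of length 4: r = 4·(1/2)^4 = 1/4).
r to a grandoffspring = 1/4 (two parent–offspring links: r = (1/2)^2 = 1/4).
Summing one r·B term per recipient: 4·0.125·0.344 + 1·0.25·0.292 + 4·0.25·0.177 = 0.422.
0.422 > 0.23: the indirect benefit exceeds the cost.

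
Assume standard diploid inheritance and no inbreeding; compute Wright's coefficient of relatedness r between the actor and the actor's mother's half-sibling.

Each parent–offspring link contributes a factor of 1/2, and independent paths through distinct common ancestors add.
Half-aunt/uncle↔niece/nephew: one path of length 3: r = (1/2)^3 = 1/8.

0.125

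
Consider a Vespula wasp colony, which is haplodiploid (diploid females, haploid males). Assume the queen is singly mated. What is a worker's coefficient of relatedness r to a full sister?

Haplodiploid full sisters inherit their father's entire haploid genome identically (contributing 1/2) and on average half of their mother's contribution (1/2 · 1/2 = 1/4); r = 1/2 + 1/4 = 3/4.

0.75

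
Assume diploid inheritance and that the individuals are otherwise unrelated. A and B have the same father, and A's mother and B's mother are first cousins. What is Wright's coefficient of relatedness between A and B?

Independent pedigree routes through distinct common ancestors add.
A and B are related in two ways: half-sibs through their shared father (r = 1/4) and second cousins through their mothers (r = 1/32).
r = 1/4 + 1/32 = 9/32 = 0.28125.

0.28125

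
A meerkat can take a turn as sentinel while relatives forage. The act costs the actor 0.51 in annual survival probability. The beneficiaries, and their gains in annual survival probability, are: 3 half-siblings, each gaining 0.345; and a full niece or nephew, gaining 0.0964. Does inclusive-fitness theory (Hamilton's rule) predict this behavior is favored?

No

Hamilton's rule: the trait is favored when the sum of r·B over every recipient exceeds the actor's cost C.
r to a half-sibling = 0.25 (half-sibs share one parent — one path of length 2: r = (1/2)^2 = 1/4).
r to a full niece or nephew = 0.25 (full aunt/uncle↔niece/nephew: two paths of length 3 through the shared grandparent pair: r = 2·(1/2)^3 = 1/4).
Summing one r·B term per recipient: 3·0.25·0.345 + 1·0.25·0.0964 = 0.28285.
0.28285 < 0.51: the indirect benefit is less than the cost.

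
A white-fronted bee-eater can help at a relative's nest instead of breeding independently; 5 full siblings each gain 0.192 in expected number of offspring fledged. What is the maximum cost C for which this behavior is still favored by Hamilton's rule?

r to a full sibling = 1/2 (full sibs share both parents — two paths of length 2: r = 2·(1/2)^2 = 1/2).
Hamilton's rule: n·r·B > C, so the trait is favored while C < n·r·B = 5·0.5·0.192 = 0.48.

0.48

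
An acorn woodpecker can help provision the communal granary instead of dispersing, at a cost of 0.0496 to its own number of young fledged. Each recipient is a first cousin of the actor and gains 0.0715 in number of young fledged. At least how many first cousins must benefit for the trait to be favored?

r to a first cousin = 0.125 (first cousins share one grandparent pair — two paths of length 4: r = 2·(1/2)^4 = 1/8).
Hamilton's rule: n·r·B > C  ⇒  n > C/(r·B) = 0.0496/(0.125·0.0715) = 5.55.
The smallest integer exceeding 5.55 is 6.

6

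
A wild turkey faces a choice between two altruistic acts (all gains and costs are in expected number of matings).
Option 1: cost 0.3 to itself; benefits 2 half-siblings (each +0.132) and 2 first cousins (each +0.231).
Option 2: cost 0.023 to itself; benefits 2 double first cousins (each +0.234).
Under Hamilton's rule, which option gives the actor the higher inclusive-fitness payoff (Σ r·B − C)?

Option 2

Option 1: r to a half-sibling = 0.25.
Option 1: r to a first cousin = 0.125.
Option 1: Σ r·B − C = (2·0.25·0.132 + 2·0.125·0.231) − 0.3 = -0.17625.
Option 2: r to a double first cousin = 0.25.
Option 2: Σ r·B − C = (2·0.25·0.234) − 0.023 = 0.094.
Option 2 has the higher net inclusive-fitness payoff.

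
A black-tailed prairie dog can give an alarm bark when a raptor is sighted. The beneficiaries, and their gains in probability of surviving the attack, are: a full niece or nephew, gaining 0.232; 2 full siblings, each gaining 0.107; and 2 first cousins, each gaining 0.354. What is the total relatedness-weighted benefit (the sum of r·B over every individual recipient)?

0.2535

r to a full niece or nephew = 0.25 (full aunt/uncle↔niece/nephew: two paths of length 3 through the shared grandparent pair: r = 2·(1/2)^3 = 1/4).
r to a full sibling = 0.5 (full sibs share both parents — two paths of length 2: r = 2·(1/2)^2 = 1/2).
r to a first cousin = 1/8 (first cousins share one grandparent pair — two paths of length 4: r = 2·(1/2)^4 = 1/8).
Summing one r·B term per recipient: 1·0.25·0.232 + 2·0.5·0.107 + 2·0.125·0.354 = 0.2535.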